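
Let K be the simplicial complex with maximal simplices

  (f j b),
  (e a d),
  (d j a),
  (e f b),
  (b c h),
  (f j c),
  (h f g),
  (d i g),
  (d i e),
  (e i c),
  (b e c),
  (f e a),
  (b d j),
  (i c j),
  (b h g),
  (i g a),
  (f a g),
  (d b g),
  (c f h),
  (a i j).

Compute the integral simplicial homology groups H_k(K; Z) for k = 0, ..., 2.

H_0 = Z,  H_1 = Z ⊕ Z_2,  H_2 = 0.

Order the vertices as a < b < c < d < e < f < g < h < i < j. Listing each simplex with vertices in this order, K has dimension 2 with simplices:

  0-simplices (10): a, b, c, d, e, f, g, h, i, j
  1-simplices (30): ad, ae, af, ag, ai, aj, bc, bd, be, bf, bg, bh, bj, ce, cf, ch, ci, cj, de, dg, di, dj, ef, ei, fg, fh, fj, gh, gi, ij
  2-simplices (20): ade, adj, aef, afg, agi, aij, bce, bch, bdg, bdj, bef, bfj, bgh, cei, cfh, cfj, cij, dei, dgi, fgh

so the chain groups are C_0 ≅ Z^10, C_1 ≅ Z^30, C_2 ≅ Z^20.

Boundary ∂_1: C_1 → C_0 sends each edge [p,q] (with p < q) to q − p. For instance
  ∂ch = h − c.
The resulting 10×30 matrix has rank 9, and its Smith normal form has invariant factors (1,1,1,1,1,1,1,1,1).

∂_2: C_2 → C_1 acts by ∂[p,q,r] = [q,r] − [p,r] + [p,q]. For instance
  ∂dgi = gi − di + dg,
  ∂aij = ij − aj + ai.
This gives a 30×20 integer matrix of rank 20; reducing to Smith normal form yields diagonal entries (1,1,1,1,1,1,1,1,1,1,1,1,1,1,1,1,1,1,1,2).

Reading off H_k = ker ∂_k / im ∂_{k+1}:

  H_0: rank C_0 − rank ∂_1 = 10 − 9 = 1, and the invariant factors of ∂_1 are all 1, so H_0 ≅ Z.
  H_1: rank ker ∂_1 − rank ∂_2 = (30 − 9) − 20 = 1, and ∂_2 has invariant factor 2 > 1, so H_1 ≅ Z ⊕ Z_2.
  H_2: rank ker ∂_2 − rank ∂_3 = (20 − 20) − 0 = 0, and there is no ∂_3, so H_2 ≅ 0.

As a check, the Euler characteristic is 10 − 30 + 20 = 0, which agrees with 1 − 1 + 0 = 0.
(K is a triangulation of the Klein bottle.)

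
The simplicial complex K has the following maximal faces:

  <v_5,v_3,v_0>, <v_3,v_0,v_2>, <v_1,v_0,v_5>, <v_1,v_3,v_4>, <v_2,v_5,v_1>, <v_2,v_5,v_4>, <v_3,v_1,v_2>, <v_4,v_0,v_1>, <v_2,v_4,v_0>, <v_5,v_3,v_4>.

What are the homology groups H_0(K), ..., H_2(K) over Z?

H_0 = Z,  H_1 = Z_2,  H_2 = 0.

Take the total order v_0 < v_1 < v_2 < v_3 < v_4 < v_5 on the vertex set. Then K (dimension 2) consists of the simplices:

  0-simplices (6): [v_0], [v_1], [v_2], [v_3], [v_4], [v_5]
  1-simplices (15): (15 of them)
  2-simplices (10): [v_0,v_1,v_4], [v_0,v_1,v_5], [v_0,v_2,v_3], [v_0,v_2,v_4], [v_0,v_3,v_5], [v_1,v_2,v_3], [v_1,v_2,v_5], [v_1,v_3,v_4], [v_2,v_4,v_5], [v_3,v_4,v_5]

so the chain groups are C_0 ≅ Z^6, C_1 ≅ Z^15, C_2 ≅ Z^10.

∂_1: C_1 → C_0 is given by ∂[p,q] = [q] − [p]. For instance
  ∂[v_0,v_4] = [v_4] − [v_0].
The 6×15 boundary matrix has rank 5 and Smith normal form diag(1,1,1,1,1).

The boundary map ∂_2: C_2 → C_1 maps a triangle to the signed sum of its edges. For instance
  ∂[v_3,v_4,v_5] = [v_4,v_5] − [v_3,v_5] + [v_3,v_4],
  ∂[v_2,v_4,v_5] = [v_4,v_5] − [v_2,v_5] + [v_2,v_4].
The 15×10 boundary matrix has rank 10 and Smith normal form diag(1,1,1,1,1,1,1,1,1,2).

Reading off H_k = ker ∂_k / im ∂_{k+1}:

  H_0: rank C_0 − rank ∂_1 = 6 − 5 = 1, and the invariant factors of ∂_1 are all 1, so H_0 = Z.
  H_1: rank ker ∂_1 − rank ∂_2 = (15 − 5) − 10 = 0, and ∂_2 has invariant factor 2 > 1, so H_1 = Z_2.
  H_2: rank ker ∂_2 − rank ∂_3 = (10 − 10) − 0 = 0, and there is no ∂_3, so H_2 = 0.

(K is a triangulation of the real projective plane RP^2.)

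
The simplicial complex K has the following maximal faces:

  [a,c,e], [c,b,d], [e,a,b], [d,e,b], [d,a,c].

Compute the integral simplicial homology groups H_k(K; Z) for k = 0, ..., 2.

We work with the vertex ordering a < b < c < d < e. The simplices of K, each written with vertices in increasing order, are:

  0-simplices (5): a, b, c, d, e
  1-simplices (10): ab, ac, ad, ae, bc, bd, be, cd, ce, de
  2-simplices (5): abe, acd, ace, bcd, bde

giving chain groups C_0 ≅ Z^5, C_1 ≅ Z^10, C_2 ≅ Z^5.

The boundary map ∂_1: C_1 → C_0 maps an edge to its endpoints' difference, ∂[p,q] = q − p. For instance
  ∂de = e − d.
The 5×10 boundary matrix has rank 4 and Smith normal form diag(1,1,1,1).

∂_2: C_2 → C_1 acts by ∂[p,q,r] = [q,r] − [p,r] + [p,q]. For instance
  ∂ace = ce − ae + ac,
  ∂abe = be − ae + ab.
The 10×5 boundary matrix has rank 5 and Smith normal form diag(1,1,1,1,1).

Reading off H_k = ker ∂_k / im ∂_{k+1}:

  H_0: rank C_0 − rank ∂_1 = 5 − 4 = 1, and the invariant factors of ∂_1 are all 1, so H_0 = Z.
  H_1: rank ker ∂_1 − rank ∂_2 = (10 − 4) − 5 = 1, and the invariant factors of ∂_2 are all 1, so H_1 = Z.
  H_2: rank ker ∂_2 − rank ∂_3 = (5 − 5) − 0 = 0, and there is no ∂_3, so H_2 = 0.

(K is a triangulation of the Möbius band.)

H_0 ≅ Z,  H_1 ≅ Z,  H_2 = 0.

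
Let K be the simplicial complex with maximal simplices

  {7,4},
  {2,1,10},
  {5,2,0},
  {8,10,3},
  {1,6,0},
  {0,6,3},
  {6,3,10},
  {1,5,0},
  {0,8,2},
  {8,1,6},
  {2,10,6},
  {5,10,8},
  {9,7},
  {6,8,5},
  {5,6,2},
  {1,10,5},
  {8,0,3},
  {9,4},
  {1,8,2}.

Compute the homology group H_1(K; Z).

We work with the vertex ordering 0 < 1 < 2 < 3 < 4 < 5 < 6 < 7 < 8 < 9 < 10. The simplices of K, each written with vertices in increasing order, are:

  0-simplices (11): [0], [1], [2], [3], [4], [5], [6], [7], [8], [9], [10]
  1-simplices (27): (27 of them)
  2-simplices (16): [0,1,5], [0,1,6], [0,2,5], [0,2,8], [0,3,6], [0,3,8], [1,2,8], [1,2,10], [1,5,10], [1,6,8], [2,5,6], [2,6,10], [3,6,10], [3,8,10], [5,6,8], [5,8,10]

Hence C_0 ≅ Z^11, C_1 ≅ Z^27, C_2 ≅ Z^16.

The boundary map ∂_1: C_1 → C_0 sends each edge [p,q] (with p < q) to q − p.
The 11×27 boundary matrix has rank 9 and Smith normal form diag(1,1,1,1,1,1,1,1,1).

∂_2: C_2 → C_1 acts by ∂[p,q,r] = [q,r] − [p,r] + [p,q]. For instance
  ∂[2,6,10] = [6,10] − [2,10] + [2,6],
  ∂[1,6,8] = [6,8] − [1,8] + [1,6].
This gives a 27×16 integer matrix of rank 15; reducing to Smith normal form yields diagonal entries (1,1,1,1,1,1,1,1,1,1,1,1,1,1,1).

Now H_k = ker ∂_k / im ∂_{k+1}, so:

  H_1: rank ker ∂_1 − rank ∂_2 = (27 − 9) − 15 = 3, and the invariant factors of ∂_2 are all 1, so H_1 ≅ Z^3.

(K is a triangulation of the disjoint union of the circle S^1 and the torus T^2.)

H_1 ≅ Z^3.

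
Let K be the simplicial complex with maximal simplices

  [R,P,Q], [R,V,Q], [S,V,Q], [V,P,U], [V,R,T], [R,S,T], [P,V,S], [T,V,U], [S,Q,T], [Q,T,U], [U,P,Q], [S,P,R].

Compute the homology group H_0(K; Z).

H_0 = Z.

Order the vertices as P < Q < R < S < T < U < V. Listing each simplex with vertices in this order, K has dimension 2 with simplices:

  0-simplices (7): P, Q, R, S, T, U, V
  1-simplices (18): PQ, PR, PS, PU, PV, QR, QS, QT, QU, QV, RS, RT, RV, ST, SV, TU, TV, UV
  2-simplices (12): PQR, PQU, PRS, PSV, PUV, QRV, QST, QSV, QTU, RST, RTV, TUV

giving chain groups C_0 ≅ Z^7, C_1 ≅ Z^18, C_2 ≅ Z^12.

The boundary map ∂_1: C_1 → C_0 sends each edge [p,q] (with p < q) to q − p.
The 7×18 boundary matrix has rank 6 and Smith normal form diag(1,1,1,1,1,1).

The boundary map ∂_2: C_2 → C_1 sends each 2-simplex [p,q,r] to [q,r] − [p,r] + [p,q]. For instance
  ∂PQU = QU − PU + PQ,
  ∂PRS = RS − PS + PR.
The resulting 18×12 matrix has rank 12, and its Smith normal form has invariant factors (1,1,1,1,1,1,1,1,1,1,1,2).

Computing H_k = (kernel of ∂_k) / (image of ∂_{k+1}):

  H_0: rank C_0 − rank ∂_1 = 7 − 6 = 1, and the invariant factors of ∂_1 are all 1, so H_0 ≅ Z.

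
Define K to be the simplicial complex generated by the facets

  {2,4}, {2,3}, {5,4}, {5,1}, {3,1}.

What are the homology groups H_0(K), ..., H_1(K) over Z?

Fix the vertex order 1 < 2 < 3 < 4 < 5 and write every simplex with vertices in increasing order. Then dim K = 1 and the simplices of K are:

  0-simplices (5): [1], [2], [3], [4], [5]
  1-simplices (5): [1,3], [1,5], [2,3], [2,4], [4,5]

Hence C_0 ≅ Z^5, C_1 ≅ Z^5.

∂_1: C_1 → C_0 maps an edge to its endpoints' difference, ∂[p,q] = q − p.
The resulting 5×5 matrix has rank 4, and its Smith normal form has invariant factors (1,1,1,1).

Now H_k = ker ∂_k / im ∂_{k+1}, so:

  H_0: rank C_0 − rank ∂_1 = 5 − 4 = 1, and the invariant factors of ∂_1 are all 1, so H_0 = Z.
  H_1: rank ker ∂_1 − rank ∂_2 = (5 − 4) − 0 = 1, and there is no ∂_2, so H_1 = Z.

As a check, the Euler characteristic is 5 − 5 = 0, which agrees with 1 − 1 = 0.

H_0 = Z,  H_1 = Z.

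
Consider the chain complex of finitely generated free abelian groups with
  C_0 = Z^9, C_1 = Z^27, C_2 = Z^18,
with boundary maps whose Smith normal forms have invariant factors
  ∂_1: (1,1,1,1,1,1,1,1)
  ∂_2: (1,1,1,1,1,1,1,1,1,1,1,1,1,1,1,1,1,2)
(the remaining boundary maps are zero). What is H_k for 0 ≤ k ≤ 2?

H_0 = Z,  H_1 = Z ⊕ Z/2,  H_2 = 0.

H_0: b_0 = 9 − 0 − 8 = 1; torsion from ∂_1 factors > 1: none. So H_0 = Z.
H_1: b_1 = 27 − 8 − 18 = 1; torsion from ∂_2 factors > 1: [2]. So H_1 = Z ⊕ Z/2.
H_2: b_2 = 18 − 18 − 0 = 0; torsion from ∂_3 factors > 1: none. So H_2 = 0.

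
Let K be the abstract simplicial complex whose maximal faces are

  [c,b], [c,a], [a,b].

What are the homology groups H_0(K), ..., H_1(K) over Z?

H_0 = Z,  H_1 = Z.

Order the vertices as a < b < c. Listing each simplex with vertices in this order, K has dimension 1 with simplices:

  0-simplices (3): a, b, c
  1-simplices (3): ab, ac, bc

Hence C_0 ≅ Z^3, C_1 ≅ Z^3.

Boundary ∂_1: C_1 → C_0 sends each edge [p,q] (with p < q) to q − p. For instance
  ∂ab = b − a.
This gives a 3×3 integer matrix of rank 2; reducing to Smith normal form yields diagonal entries (1,1).

From H_k ≅ ker(∂_k) / im(∂_{k+1}) we obtain:

  H_0: rank C_0 − rank ∂_1 = 3 − 2 = 1, and the invariant factors of ∂_1 are all 1, so H_0 ≅ Z.
  H_1: rank ker ∂_1 − rank ∂_2 = (3 − 2) − 0 = 1, and there is no ∂_2, so H_1 ≅ Z.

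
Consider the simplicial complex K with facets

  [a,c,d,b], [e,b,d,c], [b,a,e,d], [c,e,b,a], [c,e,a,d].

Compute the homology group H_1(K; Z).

H_1 ≅ 0.

Order the vertices as a < b < c < d < e. Listing each simplex with vertices in this order, K has dimension 3 with simplices:

  0-simplices (5): a, b, c, d, e
  1-simplices (10): ab, ac, ad, ae, bc, bd, be, cd, ce, de
  2-simplices (10): abc, abd, abe, acd, ace, ade, bcd, bce, bde, cde
  3-simplices (5): abcd, abce, abde, acde, bcde

Hence C_0 ≅ Z^5, C_1 ≅ Z^10, C_2 ≅ Z^10, C_3 ≅ Z^5.

∂_1: C_1 → C_0 is given by ∂[p,q] = [q] − [p].
The resulting 5×10 matrix has rank 4, and its Smith normal form has invariant factors (1,1,1,1).

The boundary map ∂_2: C_2 → C_1 sends each 2-simplex [p,q,r] to [q,r] − [p,r] + [p,q]. For instance
  ∂abe = be − ae + ab,
  ∂cde = de − ce + cd.
This gives a 10×10 integer matrix of rank 6; reducing to Smith normal form yields diagonal entries (1,1,1,1,1,1).

∂_3: C_3 → C_2 sends each 3-simplex σ to the alternating sum Σ_i (−1)^i (σ with its i-th vertex removed). For instance
  ∂abcd = bcd − acd + abd − abc,
  ∂bcde = cde − bde + bce − bcd.
The 10×5 boundary matrix has rank 4 and Smith normal form diag(1,1,1,1).

From H_k ≅ ker(∂_k) / im(∂_{k+1}) we obtain:

  H_1: rank ker ∂_1 − rank ∂_2 = (10 − 4) − 6 = 0, and the invariant factors of ∂_2 are all 1, so H_1 ≅ 0.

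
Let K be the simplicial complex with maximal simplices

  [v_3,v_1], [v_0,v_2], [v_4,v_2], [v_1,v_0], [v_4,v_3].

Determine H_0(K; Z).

H_0 = Z.

We work with the vertex ordering v_0 < v_1 < v_2 < v_3 < v_4. The simplices of K, each written with vertices in increasing order, are:

  0-simplices (5): [v_0], [v_1], [v_2], [v_3], [v_4]
  1-simplices (5): [v_0,v_1], [v_0,v_2], [v_1,v_3], [v_2,v_4], [v_3,v_4]

so the chain groups are C_0 ≅ Z^5, C_1 ≅ Z^5.

Boundary ∂_1: C_1 → C_0 is given by ∂[p,q] = [q] − [p].
The 5×5 boundary matrix has rank 4 and Smith normal form diag(1,1,1,1).

Now H_k = ker ∂_k / im ∂_{k+1}, so:

  H_0: rank C_0 − rank ∂_1 = 5 − 4 = 1, and the invariant factors of ∂_1 are all 1, so H_0 = Z.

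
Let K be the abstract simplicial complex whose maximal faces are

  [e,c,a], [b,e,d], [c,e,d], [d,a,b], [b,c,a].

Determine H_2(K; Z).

H_2 ≅ 0.

We work with the vertex ordering a < b < c < d < e. The simplices of K, each written with vertices in increasing order, are:

  0-simplices (5): a, b, c, d, e
  1-simplices (10): ab, ac, ad, ae, bc, bd, be, cd, ce, de
  2-simplices (5): abc, abd, ace, bde, cde

giving chain groups C_0 ≅ Z^5, C_1 ≅ Z^10, C_2 ≅ Z^5.

∂_1: C_1 → C_0 is given by ∂[p,q] = [q] − [p]. For instance
  ∂bc = c − b.
This gives a 5×10 integer matrix of rank 4; reducing to Smith normal form yields diagonal entries (1,1,1,1).

Boundary ∂_2: C_2 → C_1 maps a triangle to the signed sum of its edges. For instance
  ∂abc = bc − ac + ab,
  ∂cde = de − ce + cd.
This gives a 10×5 integer matrix of rank 5; reducing to Smith normal form yields diagonal entries (1,1,1,1,1).

Reading off H_k = ker ∂_k / im ∂_{k+1}:

  H_2: rank ker ∂_2 − rank ∂_3 = (5 − 5) − 0 = 0, and there is no ∂_3, so H_2 = 0.

(K is a triangulation of the Möbius band.)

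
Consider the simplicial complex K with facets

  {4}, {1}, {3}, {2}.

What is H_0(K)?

H_0 = Z^4.

K has 4 vertices.
rank ∂_0 = 0, rank ∂_1 = 0 ⇒ b_0 = 4 − 0 − 0 = 4. So H_0 = Z^4.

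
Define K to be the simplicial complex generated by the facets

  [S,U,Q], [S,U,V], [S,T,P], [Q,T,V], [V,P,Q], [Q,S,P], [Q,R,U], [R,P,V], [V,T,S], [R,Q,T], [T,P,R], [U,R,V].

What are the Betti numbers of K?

Take the total order P < Q < R < S < T < U < V on the vertex set. Then K (dimension 2) consists of the simplices:

  0-simplices (7): P, Q, R, S, T, U, V
  1-simplices (18): PQ, PR, PS, PT, PV, QR, QS, QT, QU, QV, RT, RU, RV, ST, SU, SV, TV, UV
  2-simplices (12): PQS, PQV, PRT, PRV, PST, QRT, QRU, QSU, QTV, RUV, STV, SUV

giving chain groups C_0 ≅ Z^7, C_1 ≅ Z^18, C_2 ≅ Z^12.

The boundary map ∂_1: C_1 → C_0 is given by ∂[p,q] = [q] − [p]. For instance
  ∂QS = S − Q.
As a 7×18 matrix over Z this has rank 6, with invariant factors (1,1,1,1,1,1).

∂_2: C_2 → C_1 maps a triangle to the signed sum of its edges. For instance
  ∂QTV = TV − QV + QT,
  ∂SUV = UV − SV + SU.
This gives a 18×12 integer matrix of rank 12; reducing to Smith normal form yields diagonal entries (1,1,1,1,1,1,1,1,1,1,1,2).

From H_k ≅ ker(∂_k) / im(∂_{k+1}) we obtain:

  H_0: rank C_0 − rank ∂_1 = 7 − 6 = 1, and the invariant factors of ∂_1 are all 1, so H_0 = Z.
  H_1: rank ker ∂_1 − rank ∂_2 = (18 − 6) − 12 = 0, and ∂_2 has invariant factor 2 > 1, so H_1 = Z/2.
  H_2: rank ker ∂_2 − rank ∂_3 = (12 − 12) − 0 = 0, and there is no ∂_3, so H_2 = 0.

Hence the Betti numbers are b_0 = 1, b_1 = 0, b_2 = 0.

b_0 = 1, b_1 = 0, b_2 = 0.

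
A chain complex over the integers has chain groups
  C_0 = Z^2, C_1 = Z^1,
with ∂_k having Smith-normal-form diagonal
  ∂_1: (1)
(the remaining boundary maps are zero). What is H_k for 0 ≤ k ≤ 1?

H_0: b_0 = 2 − 0 − 1 = 1; torsion from ∂_1 factors > 1: none. So H_0 = Z.
H_1: b_1 = 1 − 1 − 0 = 0; torsion from ∂_2 factors > 1: none. So H_1 = 0.

H_0 = Z,  H_1 = 0.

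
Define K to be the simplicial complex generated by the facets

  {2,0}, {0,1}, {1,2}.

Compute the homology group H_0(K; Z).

Order the vertices as 0 < 1 < 2. Listing each simplex with vertices in this order, K has dimension 1 with simplices:

  0-simplices (3): [0], [1], [2]
  1-simplices (3): [0,1], [0,2], [1,2]

so the chain groups are C_0 ≅ Z^3, C_1 ≅ Z^3.

∂_1: C_1 → C_0 sends each edge [p,q] (with p < q) to q − p. For instance
  ∂[1,2] = [2] − [1].
The resulting 3×3 matrix has rank 2, and its Smith normal form has invariant factors (1,1).

Now H_k = ker ∂_k / im ∂_{k+1}, so:

  H_0: rank C_0 − rank ∂_1 = 3 − 2 = 1, and the invariant factors of ∂_1 are all 1, so H_0 ≅ Z.

(K is a triangulation of the circle S^1.)

H_0 ≅ Z.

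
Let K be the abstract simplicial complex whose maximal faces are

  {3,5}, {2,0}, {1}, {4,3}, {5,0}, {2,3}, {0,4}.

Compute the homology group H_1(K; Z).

H_1 = Z^2.

Order the vertices as 0 < 1 < 2 < 3 < 4 < 5. Listing each simplex with vertices in this order, K has dimension 1 with simplices:

  0-simplices (6): [0], [1], [2], [3], [4], [5]
  1-simplices (6): [0,2], [0,4], [0,5], [2,3], [3,4], [3,5]

Hence C_0 ≅ Z^6, C_1 ≅ Z^6.

Boundary ∂_1: C_1 → C_0 is given by ∂[p,q] = [q] − [p]. For instance
  ∂[0,5] = [5] − [0].
This gives a 6×6 integer matrix of rank 4; reducing to Smith normal form yields diagonal entries (1,1,1,1).

Now H_k = ker ∂_k / im ∂_{k+1}, so:

  H_1: rank ker ∂_1 − rank ∂_2 = (6 − 4) − 0 = 2, and there is no ∂_2, so H_1 = Z^2.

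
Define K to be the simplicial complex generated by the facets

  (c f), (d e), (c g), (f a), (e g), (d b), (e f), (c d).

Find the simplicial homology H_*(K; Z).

H_0 ≅ Z,  H_1 ≅ Z^2.

Take the total order a < b < c < d < e < f < g on the vertex set. Then K (dimension 1) consists of the simplices:

  0-simplices (7): a, b, c, d, e, f, g
  1-simplices (8): af, bd, cd, cf, cg, de, ef, eg

giving chain groups C_0 ≅ Z^7, C_1 ≅ Z^8.

Boundary ∂_1: C_1 → C_0 maps an edge to its endpoints' difference, ∂[p,q] = q − p. For instance
  ∂de = e − d.
The resulting 7×8 matrix has rank 6, and its Smith normal form has invariant factors (1,1,1,1,1,1).

Now H_k = ker ∂_k / im ∂_{k+1}, so:

  H_0: rank C_0 − rank ∂_1 = 7 − 6 = 1, and the invariant factors of ∂_1 are all 1, so H_0 = Z.
  H_1: rank ker ∂_1 − rank ∂_2 = (8 − 6) − 0 = 2, and there is no ∂_2, so H_1 = Z^2.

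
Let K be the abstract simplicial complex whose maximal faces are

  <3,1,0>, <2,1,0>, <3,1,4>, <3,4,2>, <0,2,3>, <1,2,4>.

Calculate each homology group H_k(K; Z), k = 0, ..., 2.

H_0 = Z,  H_1 = 0,  H_2 = Z.

Take the total order 0 < 1 < 2 < 3 < 4 on the vertex set. Then K (dimension 2) consists of the simplices:

  0-simplices (5): [0], [1], [2], [3], [4]
  1-simplices (9): [0,1], [0,2], [0,3], [1,2], [1,3], [1,4], [2,3], [2,4], [3,4]
  2-simplices (6): [0,1,2], [0,1,3], [0,2,3], [1,2,4], [1,3,4], [2,3,4]

giving chain groups C_0 ≅ Z^5, C_1 ≅ Z^9, C_2 ≅ Z^6.

The boundary map ∂_1: C_1 → C_0 maps an edge to its endpoints' difference, ∂[p,q] = q − p.
This gives a 5×9 integer matrix of rank 4; reducing to Smith normal form yields diagonal entries (1,1,1,1).

Boundary ∂_2: C_2 → C_1 acts by ∂[p,q,r] = [q,r] − [p,r] + [p,q]. For instance
  ∂[1,2,4] = [2,4] − [1,4] + [1,2],
  ∂[2,3,4] = [3,4] − [2,4] + [2,3].
This gives a 9×6 integer matrix of rank 5; reducing to Smith normal form yields diagonal entries (1,1,1,1,1).

Now H_k = ker ∂_k / im ∂_{k+1}, so:

  H_0: rank C_0 − rank ∂_1 = 5 − 4 = 1, and the invariant factors of ∂_1 are all 1, so H_0 = Z.
  H_1: rank ker ∂_1 − rank ∂_2 = (9 − 4) − 5 = 0, and the invariant factors of ∂_2 are all 1, so H_1 = 0.
  H_2: rank ker ∂_2 − rank ∂_3 = (6 − 5) − 0 = 1, and there is no ∂_3, so H_2 = Z.

As a check, the Euler characteristic is 5 − 9 + 6 = 2, which agrees with 1 − 0 + 1 = 2.
(K is a triangulation of the 2-sphere S^2.)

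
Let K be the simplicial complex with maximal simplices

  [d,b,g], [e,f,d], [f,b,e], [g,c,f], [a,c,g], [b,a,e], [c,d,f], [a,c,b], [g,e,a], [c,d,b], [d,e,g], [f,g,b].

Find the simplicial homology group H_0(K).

Take the total order a < b < c < d < e < f < g on the vertex set. Then K (dimension 2) consists of the simplices:

  0-simplices (7): a, b, c, d, e, f, g
  1-simplices (18): ab, ac, ae, ag, bc, bd, be, bf, bg, cd, cf, cg, de, df, dg, ef, eg, fg
  2-simplices (12): abc, abe, acg, aeg, bcd, bdg, bef, bfg, cdf, cfg, def, deg

giving chain groups C_0 ≅ Z^7, C_1 ≅ Z^18, C_2 ≅ Z^12.

Boundary ∂_1: C_1 → C_0 is given by ∂[p,q] = [q] − [p].
The 7×18 boundary matrix has rank 6 and Smith normal form diag(1,1,1,1,1,1).

∂_2: C_2 → C_1 sends each 2-simplex [p,q,r] to [q,r] − [p,r] + [p,q]. For instance
  ∂cfg = fg − cg + cf,
  ∂bcd = cd − bd + bc.
The resulting 18×12 matrix has rank 12, and its Smith normal form has invariant factors (1,1,1,1,1,1,1,1,1,1,1,2).

Computing H_k = (kernel of ∂_k) / (image of ∂_{k+1}):

  H_0: rank C_0 − rank ∂_1 = 7 − 6 = 1, and the invariant factors of ∂_1 are all 1, so H_0 = Z.

(K is a triangulation of the real projective plane RP^2.)

H_0 ≅ Z.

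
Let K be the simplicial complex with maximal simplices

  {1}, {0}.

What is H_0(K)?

Fix the vertex order 0 < 1 and write every simplex with vertices in increasing order. Then dim K = 0 and the simplices of K are:

  0-simplices (2): [0], [1]

so the chain groups are C_0 ≅ Z^2.

From H_k ≅ ker(∂_k) / im(∂_{k+1}) we obtain:

  H_0: rank C_0 − rank ∂_1 = 2 − 0 = 2, and there is no ∂_1, so H_0 ≅ Z^2.

H_0 = Z^2.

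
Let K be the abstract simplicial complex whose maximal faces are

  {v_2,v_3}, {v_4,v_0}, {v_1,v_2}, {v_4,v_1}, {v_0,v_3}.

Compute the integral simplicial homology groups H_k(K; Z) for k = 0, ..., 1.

H_0 ≅ Z,  H_1 ≅ Z.

We work with the vertex ordering v_0 < v_1 < v_2 < v_3 < v_4. The simplices of K, each written with vertices in increasing order, are:

  0-simplices (5): [v_0], [v_1], [v_2], [v_3], [v_4]
  1-simplices (5): [v_0,v_3], [v_0,v_4], [v_1,v_2], [v_1,v_4], [v_2,v_3]

Hence C_0 ≅ Z^5, C_1 ≅ Z^5.

∂_1: C_1 → C_0 sends each edge [p,q] (with p < q) to q − p.
The resulting 5×5 matrix has rank 4, and its Smith normal form has invariant factors (1,1,1,1).

Reading off H_k = ker ∂_k / im ∂_{k+1}:

  H_0: rank C_0 − rank ∂_1 = 5 − 4 = 1, and the invariant factors of ∂_1 are all 1, so H_0 ≅ Z.
  H_1: rank ker ∂_1 − rank ∂_2 = (5 − 4) − 0 = 1, and there is no ∂_2, so H_1 ≅ Z.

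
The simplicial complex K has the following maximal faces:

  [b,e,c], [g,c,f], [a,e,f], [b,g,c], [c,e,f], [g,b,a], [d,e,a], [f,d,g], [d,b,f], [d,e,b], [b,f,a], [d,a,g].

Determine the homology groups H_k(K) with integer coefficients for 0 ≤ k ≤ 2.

H_0 = Z,  H_1 = Z/2,  H_2 = 0.

Fix the vertex order a < b < c < d < e < f < g and write every simplex with vertices in increasing order. Then dim K = 2 and the simplices of K are:

  0-simplices (7): a, b, c, d, e, f, g
  1-simplices (18): ab, ad, ae, af, ag, bc, bd, be, bf, bg, ce, cf, cg, de, df, dg, ef, fg
  2-simplices (12): abf, abg, ade, adg, aef, bce, bcg, bde, bdf, cef, cfg, dfg

giving chain groups C_0 ≅ Z^7, C_1 ≅ Z^18, C_2 ≅ Z^12.

Boundary ∂_1: C_1 → C_0 is given by ∂[p,q] = [q] − [p]. For instance
  ∂cf = f − c.
The resulting 7×18 matrix has rank 6, and its Smith normal form has invariant factors (1,1,1,1,1,1).

Boundary ∂_2: C_2 → C_1 sends each 2-simplex [p,q,r] to [q,r] − [p,r] + [p,q]. For instance
  ∂bcg = cg − bg + bc,
  ∂abf = bf − af + ab.
This gives a 18×12 integer matrix of rank 12; reducing to Smith normal form yields diagonal entries (1,1,1,1,1,1,1,1,1,1,1,2).

Computing H_k = (kernel of ∂_k) / (image of ∂_{k+1}):

  H_0: rank C_0 − rank ∂_1 = 7 − 6 = 1, and the invariant factors of ∂_1 are all 1, so H_0 = Z.
  H_1: rank ker ∂_1 − rank ∂_2 = (18 − 6) − 12 = 0, and ∂_2 has invariant factor 2 > 1, so H_1 = Z/2.
  H_2: rank ker ∂_2 − rank ∂_3 = (12 − 12) − 0 = 0, and there is no ∂_3, so H_2 = 0.

As a check, the Euler characteristic is 7 − 18 + 12 = 1, which agrees with 1 − 0 + 0 = 1.
(K is a triangulation of the real projective plane RP^2.)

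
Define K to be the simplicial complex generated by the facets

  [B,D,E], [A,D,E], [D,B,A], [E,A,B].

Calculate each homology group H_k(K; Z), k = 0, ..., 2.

Fix the vertex order A < B < D < E and write every simplex with vertices in increasing order. Then dim K = 2 and the simplices of K are:

  0-simplices (4): A, B, D, E
  1-simplices (6): AB, AD, AE, BD, BE, DE
  2-simplices (4): ABD, ABE, ADE, BDE

so the chain groups are C_0 ≅ Z^4, C_1 ≅ Z^6, C_2 ≅ Z^4.

The boundary map ∂_1: C_1 → C_0 maps an edge to its endpoints' difference, ∂[p,q] = q − p.
The 4×6 boundary matrix has rank 3 and Smith normal form diag(1,1,1).

The boundary map ∂_2: C_2 → C_1 maps a triangle to the signed sum of its edges. For instance
  ∂ABD = BD − AD + AB,
  ∂ADE = DE − AE + AD.
The 6×4 boundary matrix has rank 3 and Smith normal form diag(1,1,1).

Reading off H_k = ker ∂_k / im ∂_{k+1}:

  H_0: rank C_0 − rank ∂_1 = 4 − 3 = 1, and the invariant factors of ∂_1 are all 1, so H_0 ≅ Z.
  H_1: rank ker ∂_1 − rank ∂_2 = (6 − 3) − 3 = 0, and the invariant factors of ∂_2 are all 1, so H_1 ≅ 0.
  H_2: rank ker ∂_2 − rank ∂_3 = (4 − 3) − 0 = 1, and there is no ∂_3, so H_2 ≅ Z.

H_0 = Z,  H_1 = 0,  H_2 = Z.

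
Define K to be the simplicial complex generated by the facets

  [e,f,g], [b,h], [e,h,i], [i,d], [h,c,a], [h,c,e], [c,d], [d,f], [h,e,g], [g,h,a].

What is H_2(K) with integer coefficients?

H_2 ≅ 0.

K has 9 vertices, 16 edges, 6 triangles.
rank ∂_2 = 6, rank ∂_3 = 0 ⇒ b_2 = 6 − 6 − 0 = 0. So H_2 ≅ 0.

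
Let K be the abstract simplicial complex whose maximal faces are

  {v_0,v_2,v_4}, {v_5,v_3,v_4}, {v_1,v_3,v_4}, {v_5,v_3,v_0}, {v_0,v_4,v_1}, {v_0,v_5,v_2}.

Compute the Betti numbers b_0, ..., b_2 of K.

Take the total order v_0 < v_1 < v_2 < v_3 < v_4 < v_5 on the vertex set. Then K (dimension 2) consists of the simplices:

  0-simplices (6): [v_0], [v_1], [v_2], [v_3], [v_4], [v_5]
  1-simplices (12): [v_0,v_1], [v_0,v_2], [v_0,v_3], [v_0,v_4], [v_0,v_5], [v_1,v_3], [v_1,v_4], [v_2,v_4], [v_2,v_5], [v_3,v_4], [v_3,v_5], [v_4,v_5]
  2-simplices (6): [v_0,v_1,v_4], [v_0,v_2,v_4], [v_0,v_2,v_5], [v_0,v_3,v_5], [v_1,v_3,v_4], [v_3,v_4,v_5]

so the chain groups are C_0 ≅ Z^6, C_1 ≅ Z^12, C_2 ≅ Z^6.

Boundary ∂_1: C_1 → C_0 is given by ∂[p,q] = [q] − [p].
This gives a 6×12 integer matrix of rank 5; reducing to Smith normal form yields diagonal entries (1,1,1,1,1).

∂_2: C_2 → C_1 acts by ∂[p,q,r] = [q,r] − [p,r] + [p,q]. For instance
  ∂[v_3,v_4,v_5] = [v_4,v_5] − [v_3,v_5] + [v_3,v_4],
  ∂[v_0,v_2,v_5] = [v_2,v_5] − [v_0,v_5] + [v_0,v_2].
The resulting 12×6 matrix has rank 6, and its Smith normal form has invariant factors (1,1,1,1,1,1).

Reading off H_k = ker ∂_k / im ∂_{k+1}:

  H_0: rank C_0 − rank ∂_1 = 6 − 5 = 1, and the invariant factors of ∂_1 are all 1, so H_0 ≅ Z.
  H_1: rank ker ∂_1 − rank ∂_2 = (12 − 5) − 6 = 1, and the invariant factors of ∂_2 are all 1, so H_1 ≅ Z.
  H_2: rank ker ∂_2 − rank ∂_3 = (6 − 6) − 0 = 0, and there is no ∂_3, so H_2 ≅ 0.

Hence the Betti numbers are b_0 = 1, b_1 = 1, b_2 = 0.

b_0 = 1, b_1 = 1, b_2 = 0.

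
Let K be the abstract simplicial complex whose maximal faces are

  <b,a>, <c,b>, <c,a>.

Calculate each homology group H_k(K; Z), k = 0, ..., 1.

Order the vertices as a < b < c. Listing each simplex with vertices in this order, K has dimension 1 with simplices:

  0-simplices (3): a, b, c
  1-simplices (3): ab, ac, bc

Hence C_0 ≅ Z^3, C_1 ≅ Z^3.

Boundary ∂_1: C_1 → C_0 sends each edge [p,q] (with p < q) to q − p. For instance
  ∂bc = c − b.
The resulting 3×3 matrix has rank 2, and its Smith normal form has invariant factors (1,1).

Now H_k = ker ∂_k / im ∂_{k+1}, so:

  H_0: rank C_0 − rank ∂_1 = 3 − 2 = 1, and the invariant factors of ∂_1 are all 1, so H_0 ≅ Z.
  H_1: rank ker ∂_1 − rank ∂_2 = (3 − 2) − 0 = 1, and there is no ∂_2, so H_1 ≅ Z.

(K is a triangulation of the circle S^1.)

H_0 = Z,  H_1 = Z.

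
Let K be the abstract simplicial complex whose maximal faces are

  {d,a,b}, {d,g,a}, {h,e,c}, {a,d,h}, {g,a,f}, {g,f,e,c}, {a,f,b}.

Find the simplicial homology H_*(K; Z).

We work with the vertex ordering a < b < c < d < e < f < g < h. The simplices of K, each written with vertices in increasing order, are:

  0-simplices (8): a, b, c, d, e, f, g, h
  1-simplices (17): ab, ad, af, ag, ah, bd, bf, ce, cf, cg, ch, dg, dh, ef, eg, eh, fg
  2-simplices (10): abd, abf, adg, adh, afg, cef, ceg, ceh, cfg, efg
  3-simplices (1): cefg

Hence C_0 ≅ Z^8, C_1 ≅ Z^17, C_2 ≅ Z^10, C_3 ≅ Z^1.

Boundary ∂_1: C_1 → C_0 is given by ∂[p,q] = [q] − [p].
This gives a 8×17 integer matrix of rank 7; reducing to Smith normal form yields diagonal entries (1,1,1,1,1,1,1).

Boundary ∂_2: C_2 → C_1 acts by ∂[p,q,r] = [q,r] − [p,r] + [p,q]. For instance
  ∂adg = dg − ag + ad,
  ∂afg = fg − ag + af.
The 17×10 boundary matrix has rank 9 and Smith normal form diag(1,1,1,1,1,1,1,1,1).

The boundary map ∂_3: C_3 → C_2 sends each 3-simplex σ to the alternating sum Σ_i (−1)^i (σ with its i-th vertex removed). For instance
  ∂cefg = efg − cfg + ceg − cef.
This gives a 10×1 integer matrix of rank 1; reducing to Smith normal form yields diagonal entries (1).

Computing H_k = (kernel of ∂_k) / (image of ∂_{k+1}):

  H_0: rank C_0 − rank ∂_1 = 8 − 7 = 1, and the invariant factors of ∂_1 are all 1, so H_0 ≅ Z.
  H_1: rank ker ∂_1 − rank ∂_2 = (17 − 7) − 9 = 1, and the invariant factors of ∂_2 are all 1, so H_1 ≅ Z.
  H_2: rank ker ∂_2 − rank ∂_3 = (10 − 9) − 1 = 0, and the invariant factors of ∂_3 are all 1, so H_2 ≅ 0.
  H_3: rank ker ∂_3 − rank ∂_4 = (1 − 1) − 0 = 0, and there is no ∂_4, so H_3 ≅ 0.

As a check, the Euler characteristic is 8 − 17 + 10 − 1 = 0, which agrees with 1 − 1 + 0 − 0 = 0.

H_0 = Z,  H_1 = Z,  H_2 = 0,  H_3 = 0.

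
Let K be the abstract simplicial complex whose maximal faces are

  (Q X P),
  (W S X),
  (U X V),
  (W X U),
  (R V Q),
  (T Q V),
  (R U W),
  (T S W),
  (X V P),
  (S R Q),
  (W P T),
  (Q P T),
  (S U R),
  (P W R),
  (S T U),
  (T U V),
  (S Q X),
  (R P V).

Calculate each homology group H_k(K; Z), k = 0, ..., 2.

Fix the vertex order P < Q < R < S < T < U < V < W < X and write every simplex with vertices in increasing order. Then dim K = 2 and the simplices of K are:

  0-simplices (9): P, Q, R, S, T, U, V, W, X
  1-simplices (27): PQ, PR, PT, PV, PW, PX, QR, QS, QT, QV, QX, RS, RU, RV, RW, ST, SU, SW, SX, TU, TV, TW, UV, UW, UX, VX, WX
  2-simplices (18): PQT, PQX, PRV, PRW, PTW, PVX, QRS, QRV, QSX, QTV, RSU, RUW, STU, STW, SWX, TUV, UVX, UWX

giving chain groups C_0 ≅ Z^9, C_1 ≅ Z^27, C_2 ≅ Z^18.

∂_1: C_1 → C_0 maps an edge to its endpoints' difference, ∂[p,q] = q − p. For instance
  ∂UX = X − U.
The 9×27 boundary matrix has rank 8 and Smith normal form diag(1,1,1,1,1,1,1,1).

∂_2: C_2 → C_1 sends each 2-simplex [p,q,r] to [q,r] − [p,r] + [p,q]. For instance
  ∂UWX = WX − UX + UW,
  ∂QRV = RV − QV + QR.
This gives a 27×18 integer matrix of rank 18; reducing to Smith normal form yields diagonal entries (1,1,1,1,1,1,1,1,1,1,1,1,1,1,1,1,1,2).

Now H_k = ker ∂_k / im ∂_{k+1}, so:

  H_0: rank C_0 − rank ∂_1 = 9 − 8 = 1, and the invariant factors of ∂_1 are all 1, so H_0 = Z.
  H_1: rank ker ∂_1 − rank ∂_2 = (27 − 8) − 18 = 1, and ∂_2 has invariant factor 2 > 1, so H_1 = Z ⊕ Z/2Z.
  H_2: rank ker ∂_2 − rank ∂_3 = (18 − 18) − 0 = 0, and there is no ∂_3, so H_2 = 0.

As a check, the Euler characteristic is 9 − 27 + 18 = 0, which agrees with 1 − 1 + 0 = 0.

H_0 = Z,  H_1 = Z ⊕ Z/2Z,  H_2 = 0.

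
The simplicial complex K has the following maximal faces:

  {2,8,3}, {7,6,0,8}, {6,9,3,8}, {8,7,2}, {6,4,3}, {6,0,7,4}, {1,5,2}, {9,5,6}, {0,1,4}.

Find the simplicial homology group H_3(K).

Fix the vertex order 0 < 1 < 2 < 3 < 4 < 5 < 6 < 7 < 8 < 9 and write every simplex with vertices in increasing order. Then dim K = 3 and the simplices of K are:

  0-simplices (10): [0], [1], [2], [3], [4], [5], [6], [7], [8], [9]
  1-simplices (25): (25 of them)
  2-simplices (17): [0,1,4], [0,4,6], [0,4,7], [0,6,7], [0,6,8], [0,7,8], [1,2,5], [2,3,8], [2,7,8], [3,4,6], [3,6,8], [3,6,9], [3,8,9], [4,6,7], [5,6,9], [6,7,8], [6,8,9]
  3-simplices (3): [0,4,6,7], [0,6,7,8], [3,6,8,9]

giving chain groups C_0 ≅ Z^10, C_1 ≅ Z^25, C_2 ≅ Z^17, C_3 ≅ Z^3.

The boundary map ∂_1: C_1 → C_0 maps an edge to its endpoints' difference, ∂[p,q] = q − p. For instance
  ∂[7,8] = [8] − [7].
This gives a 10×25 integer matrix of rank 9; reducing to Smith normal form yields diagonal entries (1,1,1,1,1,1,1,1,1).

Boundary ∂_2: C_2 → C_1 sends each 2-simplex [p,q,r] to [q,r] − [p,r] + [p,q]. For instance
  ∂[2,3,8] = [3,8] − [2,8] + [2,3],
  ∂[0,4,7] = [4,7] − [0,7] + [0,4].
The 25×17 boundary matrix has rank 14 and Smith normal form diag(1,1,1,1,1,1,1,1,1,1,1,1,1,1).

∂_3: C_3 → C_2 sends each 3-simplex σ to the alternating sum Σ_i (−1)^i (σ with its i-th vertex removed). For instance
  ∂[0,4,6,7] = [4,6,7] − [0,6,7] + [0,4,7] − [0,4,6],
  ∂[3,6,8,9] = [6,8,9] − [3,8,9] + [3,6,9] − [3,6,8].
This gives a 17×3 integer matrix of rank 3; reducing to Smith normal form yields diagonal entries (1,1,1).

Now H_k = ker ∂_k / im ∂_{k+1}, so:

  H_3: rank ker ∂_3 − rank ∂_4 = (3 − 3) − 0 = 0, and there is no ∂_4, so H_3 ≅ 0.

H_3 = 0.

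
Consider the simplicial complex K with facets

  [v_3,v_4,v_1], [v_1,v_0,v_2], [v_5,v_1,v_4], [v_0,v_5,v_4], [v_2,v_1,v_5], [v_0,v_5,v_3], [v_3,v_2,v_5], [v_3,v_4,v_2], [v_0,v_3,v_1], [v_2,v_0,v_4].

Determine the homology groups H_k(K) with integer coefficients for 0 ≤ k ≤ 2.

We work with the vertex ordering v_0 < v_1 < v_2 < v_3 < v_4 < v_5. The simplices of K, each written with vertices in increasing order, are:

  0-simplices (6): [v_0], [v_1], [v_2], [v_3], [v_4], [v_5]
  1-simplices (15): (15 of them)
  2-simplices (10): [v_0,v_1,v_2], [v_0,v_1,v_3], [v_0,v_2,v_4], [v_0,v_3,v_5], [v_0,v_4,v_5], [v_1,v_2,v_5], [v_1,v_3,v_4], [v_1,v_4,v_5], [v_2,v_3,v_4], [v_2,v_3,v_5]

Hence C_0 ≅ Z^6, C_1 ≅ Z^15, C_2 ≅ Z^10.

∂_1: C_1 → C_0 maps an edge to its endpoints' difference, ∂[p,q] = q − p.
As a 6×15 matrix over Z this has rank 5, with invariant factors (1,1,1,1,1).

∂_2: C_2 → C_1 sends each 2-simplex [p,q,r] to [q,r] − [p,r] + [p,q]. For instance
  ∂[v_0,v_1,v_2] = [v_1,v_2] − [v_0,v_2] + [v_0,v_1],
  ∂[v_1,v_2,v_5] = [v_2,v_5] − [v_1,v_5] + [v_1,v_2].
The 15×10 boundary matrix has rank 10 and Smith normal form diag(1,1,1,1,1,1,1,1,1,2).

Reading off H_k = ker ∂_k / im ∂_{k+1}:

  H_0: rank C_0 − rank ∂_1 = 6 − 5 = 1, and the invariant factors of ∂_1 are all 1, so H_0 ≅ Z.
  H_1: rank ker ∂_1 − rank ∂_2 = (15 − 5) − 10 = 0, and ∂_2 has invariant factor 2 > 1, so H_1 ≅ Z/2Z.
  H_2: rank ker ∂_2 − rank ∂_3 = (10 − 10) − 0 = 0, and there is no ∂_3, so H_2 ≅ 0.

H_0 = Z,  H_1 = Z/2Z,  H_2 = 0.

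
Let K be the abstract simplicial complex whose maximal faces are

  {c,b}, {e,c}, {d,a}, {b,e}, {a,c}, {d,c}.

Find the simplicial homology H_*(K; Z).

H_0 = Z,  H_1 = Z^2.

Fix the vertex order a < b < c < d < e and write every simplex with vertices in increasing order. Then dim K = 1 and the simplices of K are:

  0-simplices (5): a, b, c, d, e
  1-simplices (6): ac, ad, bc, be, cd, ce

giving chain groups C_0 ≅ Z^5, C_1 ≅ Z^6.

∂_1: C_1 → C_0 is given by ∂[p,q] = [q] − [p]. For instance
  ∂cd = d − c.
As a 5×6 matrix over Z this has rank 4, with invariant factors (1,1,1,1).

Now H_k = ker ∂_k / im ∂_{k+1}, so:

  H_0: rank C_0 − rank ∂_1 = 5 − 4 = 1, and the invariant factors of ∂_1 are all 1, so H_0 = Z.
  H_1: rank ker ∂_1 − rank ∂_2 = (6 − 4) − 0 = 2, and there is no ∂_2, so H_1 = Z^2.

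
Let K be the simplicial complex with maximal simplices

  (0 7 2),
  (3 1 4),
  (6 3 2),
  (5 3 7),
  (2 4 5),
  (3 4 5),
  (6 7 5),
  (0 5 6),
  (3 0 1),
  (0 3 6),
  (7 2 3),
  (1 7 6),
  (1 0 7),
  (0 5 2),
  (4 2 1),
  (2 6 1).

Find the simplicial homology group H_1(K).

H_1 = Z^2.

Order the vertices as 0 < 1 < 2 < 3 < 4 < 5 < 6 < 7. Listing each simplex with vertices in this order, K has dimension 2 with simplices:

  0-simplices (8): [0], [1], [2], [3], [4], [5], [6], [7]
  1-simplices (24): (24 of them)
  2-simplices (16): [0,1,3], [0,1,7], [0,2,5], [0,2,7], [0,3,6], [0,5,6], [1,2,4], [1,2,6], [1,3,4], [1,6,7], [2,3,6], [2,3,7], [2,4,5], [3,4,5], [3,5,7], [5,6,7]

giving chain groups C_0 ≅ Z^8, C_1 ≅ Z^24, C_2 ≅ Z^16.

The boundary map ∂_1: C_1 → C_0 maps an edge to its endpoints' difference, ∂[p,q] = q − p. For instance
  ∂[1,4] = [4] − [1].
The 8×24 boundary matrix has rank 7 and Smith normal form diag(1,1,1,1,1,1,1).

Boundary ∂_2: C_2 → C_1 maps a triangle to the signed sum of its edges. For instance
  ∂[1,6,7] = [6,7] − [1,7] + [1,6],
  ∂[5,6,7] = [6,7] − [5,7] + [5,6].
The resulting 24×16 matrix has rank 15, and its Smith normal form has invariant factors (1,1,1,1,1,1,1,1,1,1,1,1,1,1,1).

Reading off H_k = ker ∂_k / im ∂_{k+1}:

  H_1: rank ker ∂_1 − rank ∂_2 = (24 − 7) − 15 = 2, and the invariant factors of ∂_2 are all 1, so H_1 ≅ Z^2.

(K is a triangulation of the torus T^2.)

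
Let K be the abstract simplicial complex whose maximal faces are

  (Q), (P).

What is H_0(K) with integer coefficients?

H_0 ≅ Z^2.

Order the vertices as P < Q. Listing each simplex with vertices in this order, K has dimension 0 with simplices:

  0-simplices (2): P, Q

Hence C_0 ≅ Z^2.

From H_k ≅ ker(∂_k) / im(∂_{k+1}) we obtain:

  H_0: rank C_0 − rank ∂_1 = 2 − 0 = 2, and there is no ∂_1, so H_0 = Z^2.

(K is a triangulation of a set of 2 points.)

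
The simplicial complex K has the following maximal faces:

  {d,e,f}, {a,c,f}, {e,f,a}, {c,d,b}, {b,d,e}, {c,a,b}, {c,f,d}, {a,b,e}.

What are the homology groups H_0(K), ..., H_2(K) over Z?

H_0 ≅ Z,  H_1 = 0,  H_2 ≅ Z.

Take the total order a < b < c < d < e < f on the vertex set. Then K (dimension 2) consists of the simplices:

  0-simplices (6): a, b, c, d, e, f
  1-simplices (12): ab, ac, ae, af, bc, bd, be, cd, cf, de, df, ef
  2-simplices (8): abc, abe, acf, aef, bcd, bde, cdf, def

so the chain groups are C_0 ≅ Z^6, C_1 ≅ Z^12, C_2 ≅ Z^8.

Boundary ∂_1: C_1 → C_0 sends each edge [p,q] (with p < q) to q − p.
This gives a 6×12 integer matrix of rank 5; reducing to Smith normal form yields diagonal entries (1,1,1,1,1).

The boundary map ∂_2: C_2 → C_1 maps a triangle to the signed sum of its edges. For instance
  ∂bde = de − be + bd,
  ∂bcd = cd − bd + bc.
This gives a 12×8 integer matrix of rank 7; reducing to Smith normal form yields diagonal entries (1,1,1,1,1,1,1).

Reading off H_k = ker ∂_k / im ∂_{k+1}:

  H_0: rank C_0 − rank ∂_1 = 6 − 5 = 1, and the invariant factors of ∂_1 are all 1, so H_0 = Z.
  H_1: rank ker ∂_1 − rank ∂_2 = (12 − 5) − 7 = 0, and the invariant factors of ∂_2 are all 1, so H_1 = 0.
  H_2: rank ker ∂_2 − rank ∂_3 = (8 − 7) − 0 = 1, and there is no ∂_3, so H_2 = Z.

As a check, the Euler characteristic is 6 − 12 + 8 = 2, which agrees with 1 − 0 + 1 = 2.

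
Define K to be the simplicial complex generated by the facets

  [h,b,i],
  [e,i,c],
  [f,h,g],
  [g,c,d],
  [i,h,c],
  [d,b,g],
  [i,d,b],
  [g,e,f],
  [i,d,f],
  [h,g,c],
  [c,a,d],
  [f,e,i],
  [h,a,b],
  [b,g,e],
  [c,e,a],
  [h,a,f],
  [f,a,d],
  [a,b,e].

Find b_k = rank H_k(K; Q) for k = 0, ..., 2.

Order the vertices as a < b < c < d < e < f < g < h < i. Listing each simplex with vertices in this order, K has dimension 2 with simplices:

  0-simplices (9): a, b, c, d, e, f, g, h, i
  1-simplices (27): ab, ac, ad, ae, af, ah, bd, be, bg, bh, bi, cd, ce, cg, ch, ci, df, dg, di, ef, eg, ei, fg, fh, fi, gh, hi
  2-simplices (18): abe, abh, acd, ace, adf, afh, bdg, bdi, beg, bhi, cdg, cei, cgh, chi, dfi, efg, efi, fgh

Hence C_0 ≅ Z^9, C_1 ≅ Z^27, C_2 ≅ Z^18.

∂_1: C_1 → C_0 sends each edge [p,q] (with p < q) to q − p. For instance
  ∂ah = h − a.
This gives a 9×27 integer matrix of rank 8; reducing to Smith normal form yields diagonal entries (1,1,1,1,1,1,1,1).

∂_2: C_2 → C_1 sends each 2-simplex [p,q,r] to [q,r] − [p,r] + [p,q]. For instance
  ∂bdi = di − bi + bd,
  ∂efi = fi − ei + ef.
The 27×18 boundary matrix has rank 17 and Smith normal form diag(1,1,1,1,1,1,1,1,1,1,1,1,1,1,1,1,1).

Reading off H_k = ker ∂_k / im ∂_{k+1}:

  H_0: rank C_0 − rank ∂_1 = 9 − 8 = 1, and the invariant factors of ∂_1 are all 1, so H_0 ≅ Z.
  H_1: rank ker ∂_1 − rank ∂_2 = (27 − 8) − 17 = 2, and the invariant factors of ∂_2 are all 1, so H_1 ≅ Z^2.
  H_2: rank ker ∂_2 − rank ∂_3 = (18 − 17) − 0 = 1, and there is no ∂_3, so H_2 ≅ Z.

As a check, the Euler characteristic is 9 − 27 + 18 = 0, which agrees with 1 − 2 + 1 = 0.

Hence the Betti numbers are b_0 = 1, b_1 = 2, b_2 = 1.

b_0 = 1, b_1 = 2, b_2 = 1.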